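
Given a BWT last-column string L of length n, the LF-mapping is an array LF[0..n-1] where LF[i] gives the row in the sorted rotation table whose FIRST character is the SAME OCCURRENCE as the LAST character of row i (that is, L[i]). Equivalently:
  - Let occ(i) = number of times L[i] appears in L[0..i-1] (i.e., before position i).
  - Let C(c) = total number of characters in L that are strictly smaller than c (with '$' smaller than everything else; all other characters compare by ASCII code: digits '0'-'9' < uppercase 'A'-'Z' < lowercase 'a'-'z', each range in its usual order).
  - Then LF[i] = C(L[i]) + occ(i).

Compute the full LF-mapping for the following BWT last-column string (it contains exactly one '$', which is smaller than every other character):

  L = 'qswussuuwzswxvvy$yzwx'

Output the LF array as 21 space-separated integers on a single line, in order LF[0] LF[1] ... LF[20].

Answer: 1 2 11 6 3 4 7 8 12 19 5 13 15 9 10 17 0 18 20 14 16

Derivation:
Char counts: '$':1, 'q':1, 's':4, 'u':3, 'v':2, 'w':4, 'x':2, 'y':2, 'z':2
C (first-col start): C('$')=0, C('q')=1, C('s')=2, C('u')=6, C('v')=9, C('w')=11, C('x')=15, C('y')=17, C('z')=19
L[0]='q': occ=0, LF[0]=C('q')+0=1+0=1
L[1]='s': occ=0, LF[1]=C('s')+0=2+0=2
L[2]='w': occ=0, LF[2]=C('w')+0=11+0=11
L[3]='u': occ=0, LF[3]=C('u')+0=6+0=6
L[4]='s': occ=1, LF[4]=C('s')+1=2+1=3
L[5]='s': occ=2, LF[5]=C('s')+2=2+2=4
L[6]='u': occ=1, LF[6]=C('u')+1=6+1=7
L[7]='u': occ=2, LF[7]=C('u')+2=6+2=8
L[8]='w': occ=1, LF[8]=C('w')+1=11+1=12
L[9]='z': occ=0, LF[9]=C('z')+0=19+0=19
L[10]='s': occ=3, LF[10]=C('s')+3=2+3=5
L[11]='w': occ=2, LF[11]=C('w')+2=11+2=13
L[12]='x': occ=0, LF[12]=C('x')+0=15+0=15
L[13]='v': occ=0, LF[13]=C('v')+0=9+0=9
L[14]='v': occ=1, LF[14]=C('v')+1=9+1=10
L[15]='y': occ=0, LF[15]=C('y')+0=17+0=17
L[16]='$': occ=0, LF[16]=C('$')+0=0+0=0
L[17]='y': occ=1, LF[17]=C('y')+1=17+1=18
L[18]='z': occ=1, LF[18]=C('z')+1=19+1=20
L[19]='w': occ=3, LF[19]=C('w')+3=11+3=14
L[20]='x': occ=1, LF[20]=C('x')+1=15+1=16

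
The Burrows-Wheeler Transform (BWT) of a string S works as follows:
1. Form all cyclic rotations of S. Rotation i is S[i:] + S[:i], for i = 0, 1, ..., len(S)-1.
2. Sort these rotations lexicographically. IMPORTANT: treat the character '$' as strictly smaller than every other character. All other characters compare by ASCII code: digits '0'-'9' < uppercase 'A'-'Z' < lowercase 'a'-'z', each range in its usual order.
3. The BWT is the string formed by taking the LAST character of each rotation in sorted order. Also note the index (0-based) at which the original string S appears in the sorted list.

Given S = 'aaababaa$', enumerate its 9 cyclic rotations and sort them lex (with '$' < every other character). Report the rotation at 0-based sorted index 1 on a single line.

All 9 rotations (rotation i = S[i:]+S[:i]):
  rot[0] = aaababaa$
  rot[1] = aababaa$a
  rot[2] = ababaa$aa
  rot[3] = babaa$aaa
  rot[4] = abaa$aaab
  rot[5] = baa$aaaba
  rot[6] = aa$aaabab
  rot[7] = a$aaababa
  rot[8] = $aaababaa
Sorted (with $ < everything):
  sorted[0] = $aaababaa
  sorted[1] = a$aaababa
  sorted[2] = aa$aaabab
  sorted[3] = aaababaa$
  sorted[4] = aababaa$a
  sorted[5] = abaa$aaab
  sorted[6] = ababaa$aa
  sorted[7] = baa$aaaba
  sorted[8] = babaa$aaa
sorted[1] = a$aaababa

Answer: a$aaababa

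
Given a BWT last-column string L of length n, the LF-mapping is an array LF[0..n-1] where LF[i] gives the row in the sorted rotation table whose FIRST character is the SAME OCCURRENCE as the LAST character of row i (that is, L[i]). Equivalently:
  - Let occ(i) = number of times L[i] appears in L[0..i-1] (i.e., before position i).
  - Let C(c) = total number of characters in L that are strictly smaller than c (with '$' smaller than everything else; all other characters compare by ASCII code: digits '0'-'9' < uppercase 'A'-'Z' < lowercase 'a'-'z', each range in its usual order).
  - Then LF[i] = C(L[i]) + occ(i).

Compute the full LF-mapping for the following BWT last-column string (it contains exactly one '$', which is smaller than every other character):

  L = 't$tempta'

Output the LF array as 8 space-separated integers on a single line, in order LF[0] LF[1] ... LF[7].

Char counts: '$':1, 'a':1, 'e':1, 'm':1, 'p':1, 't':3
C (first-col start): C('$')=0, C('a')=1, C('e')=2, C('m')=3, C('p')=4, C('t')=5
L[0]='t': occ=0, LF[0]=C('t')+0=5+0=5
L[1]='$': occ=0, LF[1]=C('$')+0=0+0=0
L[2]='t': occ=1, LF[2]=C('t')+1=5+1=6
L[3]='e': occ=0, LF[3]=C('e')+0=2+0=2
L[4]='m': occ=0, LF[4]=C('m')+0=3+0=3
L[5]='p': occ=0, LF[5]=C('p')+0=4+0=4
L[6]='t': occ=2, LF[6]=C('t')+2=5+2=7
L[7]='a': occ=0, LF[7]=C('a')+0=1+0=1

Answer: 5 0 6 2 3 4 7 1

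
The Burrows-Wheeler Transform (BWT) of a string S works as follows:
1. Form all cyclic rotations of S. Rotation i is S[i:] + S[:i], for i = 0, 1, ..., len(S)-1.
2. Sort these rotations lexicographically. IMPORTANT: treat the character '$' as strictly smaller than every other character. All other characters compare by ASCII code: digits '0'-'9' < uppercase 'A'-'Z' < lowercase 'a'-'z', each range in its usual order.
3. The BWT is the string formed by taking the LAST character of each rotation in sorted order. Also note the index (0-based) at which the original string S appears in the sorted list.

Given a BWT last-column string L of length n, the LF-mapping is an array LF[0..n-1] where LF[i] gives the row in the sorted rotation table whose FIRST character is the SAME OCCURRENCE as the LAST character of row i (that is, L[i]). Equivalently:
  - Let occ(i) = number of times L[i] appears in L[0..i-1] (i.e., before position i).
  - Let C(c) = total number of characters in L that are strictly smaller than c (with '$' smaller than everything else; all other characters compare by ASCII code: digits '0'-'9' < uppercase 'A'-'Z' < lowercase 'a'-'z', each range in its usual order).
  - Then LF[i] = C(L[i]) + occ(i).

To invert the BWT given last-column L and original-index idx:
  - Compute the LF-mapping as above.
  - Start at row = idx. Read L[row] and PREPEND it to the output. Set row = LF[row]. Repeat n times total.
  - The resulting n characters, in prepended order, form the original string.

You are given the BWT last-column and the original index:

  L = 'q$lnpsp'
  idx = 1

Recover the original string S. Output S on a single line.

Answer: lnppsq$

Derivation:
LF mapping: 5 0 1 2 3 6 4
Walk LF starting at row 1, prepending L[row]:
  step 1: row=1, L[1]='$', prepend. Next row=LF[1]=0
  step 2: row=0, L[0]='q', prepend. Next row=LF[0]=5
  step 3: row=5, L[5]='s', prepend. Next row=LF[5]=6
  step 4: row=6, L[6]='p', prepend. Next row=LF[6]=4
  step 5: row=4, L[4]='p', prepend. Next row=LF[4]=3
  step 6: row=3, L[3]='n', prepend. Next row=LF[3]=2
  step 7: row=2, L[2]='l', prepend. Next row=LF[2]=1
Reversed output: lnppsq$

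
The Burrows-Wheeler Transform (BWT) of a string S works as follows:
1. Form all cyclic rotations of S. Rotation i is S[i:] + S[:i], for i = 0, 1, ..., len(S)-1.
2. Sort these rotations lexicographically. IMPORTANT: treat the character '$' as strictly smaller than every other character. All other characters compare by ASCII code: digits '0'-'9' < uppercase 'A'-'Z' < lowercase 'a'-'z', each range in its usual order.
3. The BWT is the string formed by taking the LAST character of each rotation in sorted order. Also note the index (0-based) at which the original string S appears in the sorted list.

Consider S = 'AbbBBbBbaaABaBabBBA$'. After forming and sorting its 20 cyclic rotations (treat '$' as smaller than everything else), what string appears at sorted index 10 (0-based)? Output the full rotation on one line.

All 20 rotations (rotation i = S[i:]+S[:i]):
  rot[0] = AbbBBbBbaaABaBabBBA$
  rot[1] = bbBBbBbaaABaBabBBA$A
  rot[2] = bBBbBbaaABaBabBBA$Ab
  rot[3] = BBbBbaaABaBabBBA$Abb
  rot[4] = BbBbaaABaBabBBA$AbbB
  rot[5] = bBbaaABaBabBBA$AbbBB
  rot[6] = BbaaABaBabBBA$AbbBBb
  rot[7] = baaABaBabBBA$AbbBBbB
  rot[8] = aaABaBabBBA$AbbBBbBb
  rot[9] = aABaBabBBA$AbbBBbBba
  rot[10] = ABaBabBBA$AbbBBbBbaa
  rot[11] = BaBabBBA$AbbBBbBbaaA
  rot[12] = aBabBBA$AbbBBbBbaaAB
  rot[13] = BabBBA$AbbBBbBbaaABa
  rot[14] = abBBA$AbbBBbBbaaABaB
  rot[15] = bBBA$AbbBBbBbaaABaBa
  rot[16] = BBA$AbbBBbBbaaABaBab
  rot[17] = BA$AbbBBbBbaaABaBabB
  rot[18] = A$AbbBBbBbaaABaBabBB
  rot[19] = $AbbBBbBbaaABaBabBBA
Sorted (with $ < everything):
  sorted[0] = $AbbBBbBbaaABaBabBBA
  sorted[1] = A$AbbBBbBbaaABaBabBB
  sorted[2] = ABaBabBBA$AbbBBbBbaa
  sorted[3] = AbbBBbBbaaABaBabBBA$
  sorted[4] = BA$AbbBBbBbaaABaBabB
  sorted[5] = BBA$AbbBBbBbaaABaBab
  sorted[6] = BBbBbaaABaBabBBA$Abb
  sorted[7] = BaBabBBA$AbbBBbBbaaA
  sorted[8] = BabBBA$AbbBBbBbaaABa
  sorted[9] = BbBbaaABaBabBBA$AbbB
  sorted[10] = BbaaABaBabBBA$AbbBBb
  sorted[11] = aABaBabBBA$AbbBBbBba
  sorted[12] = aBabBBA$AbbBBbBbaaAB
  sorted[13] = aaABaBabBBA$AbbBBbBb
  sorted[14] = abBBA$AbbBBbBbaaABaB
  sorted[15] = bBBA$AbbBBbBbaaABaBa
  sorted[16] = bBBbBbaaABaBabBBA$Ab
  sorted[17] = bBbaaABaBabBBA$AbbBB
  sorted[18] = baaABaBabBBA$AbbBBbB
  sorted[19] = bbBBbBbaaABaBabBBA$A
sorted[10] = BbaaABaBabBBA$AbbBBb

Answer: BbaaABaBabBBA$AbbBBb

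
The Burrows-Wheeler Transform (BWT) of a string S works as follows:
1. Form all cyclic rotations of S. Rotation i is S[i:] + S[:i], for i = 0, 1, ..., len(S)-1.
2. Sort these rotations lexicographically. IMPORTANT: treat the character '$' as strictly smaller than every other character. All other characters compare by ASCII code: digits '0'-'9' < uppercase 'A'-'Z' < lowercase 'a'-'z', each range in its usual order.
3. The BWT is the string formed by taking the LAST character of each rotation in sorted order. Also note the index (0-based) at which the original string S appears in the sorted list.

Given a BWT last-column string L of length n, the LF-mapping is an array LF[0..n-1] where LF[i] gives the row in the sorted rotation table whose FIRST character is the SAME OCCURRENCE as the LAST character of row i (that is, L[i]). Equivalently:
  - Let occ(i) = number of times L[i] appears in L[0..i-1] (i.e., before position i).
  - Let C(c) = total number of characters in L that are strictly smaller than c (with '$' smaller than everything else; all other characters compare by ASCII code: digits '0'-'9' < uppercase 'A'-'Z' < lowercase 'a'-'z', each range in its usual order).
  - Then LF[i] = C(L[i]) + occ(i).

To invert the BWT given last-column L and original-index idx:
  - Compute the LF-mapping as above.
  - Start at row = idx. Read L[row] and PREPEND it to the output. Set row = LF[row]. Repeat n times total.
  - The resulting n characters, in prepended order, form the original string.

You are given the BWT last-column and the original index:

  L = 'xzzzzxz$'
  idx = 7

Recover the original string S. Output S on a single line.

Answer: zzzxzzx$

Derivation:
LF mapping: 1 3 4 5 6 2 7 0
Walk LF starting at row 7, prepending L[row]:
  step 1: row=7, L[7]='$', prepend. Next row=LF[7]=0
  step 2: row=0, L[0]='x', prepend. Next row=LF[0]=1
  step 3: row=1, L[1]='z', prepend. Next row=LF[1]=3
  step 4: row=3, L[3]='z', prepend. Next row=LF[3]=5
  step 5: row=5, L[5]='x', prepend. Next row=LF[5]=2
  step 6: row=2, L[2]='z', prepend. Next row=LF[2]=4
  step 7: row=4, L[4]='z', prepend. Next row=LF[4]=6
  step 8: row=6, L[6]='z', prepend. Next row=LF[6]=7
Reversed output: zzzxzzx$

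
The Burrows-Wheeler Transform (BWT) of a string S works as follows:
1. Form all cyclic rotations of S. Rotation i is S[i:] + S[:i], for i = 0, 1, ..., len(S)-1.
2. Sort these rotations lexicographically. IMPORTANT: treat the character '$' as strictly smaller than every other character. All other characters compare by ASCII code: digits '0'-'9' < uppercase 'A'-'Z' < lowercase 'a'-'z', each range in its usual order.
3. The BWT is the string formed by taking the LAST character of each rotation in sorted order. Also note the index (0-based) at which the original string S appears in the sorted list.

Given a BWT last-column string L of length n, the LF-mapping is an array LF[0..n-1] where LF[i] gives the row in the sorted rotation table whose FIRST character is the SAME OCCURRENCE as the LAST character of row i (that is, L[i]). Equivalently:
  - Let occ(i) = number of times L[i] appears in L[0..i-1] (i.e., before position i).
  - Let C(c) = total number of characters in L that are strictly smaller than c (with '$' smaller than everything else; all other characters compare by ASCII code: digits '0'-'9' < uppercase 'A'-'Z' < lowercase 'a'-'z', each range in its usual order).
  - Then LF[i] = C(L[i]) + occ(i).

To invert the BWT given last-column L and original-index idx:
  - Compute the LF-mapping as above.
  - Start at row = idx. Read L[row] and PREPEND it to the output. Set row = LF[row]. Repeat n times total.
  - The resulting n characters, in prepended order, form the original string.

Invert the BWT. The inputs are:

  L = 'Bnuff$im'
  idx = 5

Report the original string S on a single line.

Answer: muffinB$

Derivation:
LF mapping: 1 6 7 2 3 0 4 5
Walk LF starting at row 5, prepending L[row]:
  step 1: row=5, L[5]='$', prepend. Next row=LF[5]=0
  step 2: row=0, L[0]='B', prepend. Next row=LF[0]=1
  step 3: row=1, L[1]='n', prepend. Next row=LF[1]=6
  step 4: row=6, L[6]='i', prepend. Next row=LF[6]=4
  step 5: row=4, L[4]='f', prepend. Next row=LF[4]=3
  step 6: row=3, L[3]='f', prepend. Next row=LF[3]=2
  step 7: row=2, L[2]='u', prepend. Next row=LF[2]=7
  step 8: row=7, L[7]='m', prepend. Next row=LF[7]=5
Reversed output: muffinB$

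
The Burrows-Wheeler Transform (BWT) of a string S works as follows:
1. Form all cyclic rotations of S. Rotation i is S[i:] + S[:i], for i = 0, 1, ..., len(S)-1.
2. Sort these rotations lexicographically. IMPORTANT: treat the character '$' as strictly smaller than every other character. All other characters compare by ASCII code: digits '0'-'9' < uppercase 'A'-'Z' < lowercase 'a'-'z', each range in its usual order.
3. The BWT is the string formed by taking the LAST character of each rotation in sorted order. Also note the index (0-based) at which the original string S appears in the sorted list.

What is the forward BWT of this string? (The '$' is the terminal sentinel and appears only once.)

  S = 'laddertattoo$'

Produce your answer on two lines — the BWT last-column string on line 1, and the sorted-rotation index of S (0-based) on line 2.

Answer: oltadd$oterta
6

Derivation:
All 13 rotations (rotation i = S[i:]+S[:i]):
  rot[0] = laddertattoo$
  rot[1] = addertattoo$l
  rot[2] = ddertattoo$la
  rot[3] = dertattoo$lad
  rot[4] = ertattoo$ladd
  rot[5] = rtattoo$ladde
  rot[6] = tattoo$ladder
  rot[7] = attoo$laddert
  rot[8] = ttoo$ladderta
  rot[9] = too$laddertat
  rot[10] = oo$laddertatt
  rot[11] = o$laddertatto
  rot[12] = $laddertattoo
Sorted (with $ < everything):
  sorted[0] = $laddertattoo  (last char: 'o')
  sorted[1] = addertattoo$l  (last char: 'l')
  sorted[2] = attoo$laddert  (last char: 't')
  sorted[3] = ddertattoo$la  (last char: 'a')
  sorted[4] = dertattoo$lad  (last char: 'd')
  sorted[5] = ertattoo$ladd  (last char: 'd')
  sorted[6] = laddertattoo$  (last char: '$')
  sorted[7] = o$laddertatto  (last char: 'o')
  sorted[8] = oo$laddertatt  (last char: 't')
  sorted[9] = rtattoo$ladde  (last char: 'e')
  sorted[10] = tattoo$ladder  (last char: 'r')
  sorted[11] = too$laddertat  (last char: 't')
  sorted[12] = ttoo$ladderta  (last char: 'a')
Last column: oltadd$oterta
Original string S is at sorted index 6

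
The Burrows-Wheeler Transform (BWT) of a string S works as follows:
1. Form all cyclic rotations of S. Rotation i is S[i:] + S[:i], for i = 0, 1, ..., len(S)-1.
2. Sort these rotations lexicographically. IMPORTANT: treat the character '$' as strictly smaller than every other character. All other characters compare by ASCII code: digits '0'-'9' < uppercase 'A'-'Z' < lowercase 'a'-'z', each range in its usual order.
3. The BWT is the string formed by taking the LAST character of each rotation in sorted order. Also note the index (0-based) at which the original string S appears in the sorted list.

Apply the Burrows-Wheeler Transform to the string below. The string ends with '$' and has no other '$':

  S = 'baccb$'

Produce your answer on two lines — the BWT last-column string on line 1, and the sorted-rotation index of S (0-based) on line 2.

All 6 rotations (rotation i = S[i:]+S[:i]):
  rot[0] = baccb$
  rot[1] = accb$b
  rot[2] = ccb$ba
  rot[3] = cb$bac
  rot[4] = b$bacc
  rot[5] = $baccb
Sorted (with $ < everything):
  sorted[0] = $baccb  (last char: 'b')
  sorted[1] = accb$b  (last char: 'b')
  sorted[2] = b$bacc  (last char: 'c')
  sorted[3] = baccb$  (last char: '$')
  sorted[4] = cb$bac  (last char: 'c')
  sorted[5] = ccb$ba  (last char: 'a')
Last column: bbc$ca
Original string S is at sorted index 3

Answer: bbc$ca
3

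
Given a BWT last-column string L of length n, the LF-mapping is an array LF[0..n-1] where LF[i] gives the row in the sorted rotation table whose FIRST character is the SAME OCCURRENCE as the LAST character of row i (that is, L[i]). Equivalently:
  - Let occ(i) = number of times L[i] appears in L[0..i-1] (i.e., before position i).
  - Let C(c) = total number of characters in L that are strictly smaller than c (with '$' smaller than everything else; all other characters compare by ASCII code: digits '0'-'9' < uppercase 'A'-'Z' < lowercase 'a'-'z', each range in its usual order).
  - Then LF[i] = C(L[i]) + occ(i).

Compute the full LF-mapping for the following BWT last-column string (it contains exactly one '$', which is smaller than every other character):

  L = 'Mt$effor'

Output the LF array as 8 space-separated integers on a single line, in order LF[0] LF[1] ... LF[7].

Answer: 1 7 0 2 3 4 5 6

Derivation:
Char counts: '$':1, 'M':1, 'e':1, 'f':2, 'o':1, 'r':1, 't':1
C (first-col start): C('$')=0, C('M')=1, C('e')=2, C('f')=3, C('o')=5, C('r')=6, C('t')=7
L[0]='M': occ=0, LF[0]=C('M')+0=1+0=1
L[1]='t': occ=0, LF[1]=C('t')+0=7+0=7
L[2]='$': occ=0, LF[2]=C('$')+0=0+0=0
L[3]='e': occ=0, LF[3]=C('e')+0=2+0=2
L[4]='f': occ=0, LF[4]=C('f')+0=3+0=3
L[5]='f': occ=1, LF[5]=C('f')+1=3+1=4
L[6]='o': occ=0, LF[6]=C('o')+0=5+0=5
L[7]='r': occ=0, LF[7]=C('r')+0=6+0=6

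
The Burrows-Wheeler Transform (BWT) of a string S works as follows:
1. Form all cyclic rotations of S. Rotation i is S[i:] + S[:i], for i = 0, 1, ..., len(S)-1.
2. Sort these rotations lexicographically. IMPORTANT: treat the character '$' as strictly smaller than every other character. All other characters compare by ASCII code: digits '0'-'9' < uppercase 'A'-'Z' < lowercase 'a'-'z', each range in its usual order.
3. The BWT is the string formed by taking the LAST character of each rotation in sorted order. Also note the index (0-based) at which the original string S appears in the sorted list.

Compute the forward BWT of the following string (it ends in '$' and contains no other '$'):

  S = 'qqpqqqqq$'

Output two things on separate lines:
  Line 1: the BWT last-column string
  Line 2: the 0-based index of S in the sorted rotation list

Answer: qqqqq$qqp
5

Derivation:
All 9 rotations (rotation i = S[i:]+S[:i]):
  rot[0] = qqpqqqqq$
  rot[1] = qpqqqqq$q
  rot[2] = pqqqqq$qq
  rot[3] = qqqqq$qqp
  rot[4] = qqqq$qqpq
  rot[5] = qqq$qqpqq
  rot[6] = qq$qqpqqq
  rot[7] = q$qqpqqqq
  rot[8] = $qqpqqqqq
Sorted (with $ < everything):
  sorted[0] = $qqpqqqqq  (last char: 'q')
  sorted[1] = pqqqqq$qq  (last char: 'q')
  sorted[2] = q$qqpqqqq  (last char: 'q')
  sorted[3] = qpqqqqq$q  (last char: 'q')
  sorted[4] = qq$qqpqqq  (last char: 'q')
  sorted[5] = qqpqqqqq$  (last char: '$')
  sorted[6] = qqq$qqpqq  (last char: 'q')
  sorted[7] = qqqq$qqpq  (last char: 'q')
  sorted[8] = qqqqq$qqp  (last char: 'p')
Last column: qqqqq$qqp
Original string S is at sorted index 5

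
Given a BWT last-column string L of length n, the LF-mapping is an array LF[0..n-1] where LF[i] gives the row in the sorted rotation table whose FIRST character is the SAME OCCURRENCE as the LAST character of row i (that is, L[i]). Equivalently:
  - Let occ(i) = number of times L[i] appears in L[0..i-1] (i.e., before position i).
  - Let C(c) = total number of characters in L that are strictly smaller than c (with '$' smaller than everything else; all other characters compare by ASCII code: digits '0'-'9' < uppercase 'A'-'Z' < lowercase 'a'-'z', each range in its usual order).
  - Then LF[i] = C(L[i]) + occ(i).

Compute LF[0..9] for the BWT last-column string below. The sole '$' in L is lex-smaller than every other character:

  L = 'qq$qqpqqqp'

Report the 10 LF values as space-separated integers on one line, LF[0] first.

Char counts: '$':1, 'p':2, 'q':7
C (first-col start): C('$')=0, C('p')=1, C('q')=3
L[0]='q': occ=0, LF[0]=C('q')+0=3+0=3
L[1]='q': occ=1, LF[1]=C('q')+1=3+1=4
L[2]='$': occ=0, LF[2]=C('$')+0=0+0=0
L[3]='q': occ=2, LF[3]=C('q')+2=3+2=5
L[4]='q': occ=3, LF[4]=C('q')+3=3+3=6
L[5]='p': occ=0, LF[5]=C('p')+0=1+0=1
L[6]='q': occ=4, LF[6]=C('q')+4=3+4=7
L[7]='q': occ=5, LF[7]=C('q')+5=3+5=8
L[8]='q': occ=6, LF[8]=C('q')+6=3+6=9
L[9]='p': occ=1, LF[9]=C('p')+1=1+1=2

Answer: 3 4 0 5 6 1 7 8 9 2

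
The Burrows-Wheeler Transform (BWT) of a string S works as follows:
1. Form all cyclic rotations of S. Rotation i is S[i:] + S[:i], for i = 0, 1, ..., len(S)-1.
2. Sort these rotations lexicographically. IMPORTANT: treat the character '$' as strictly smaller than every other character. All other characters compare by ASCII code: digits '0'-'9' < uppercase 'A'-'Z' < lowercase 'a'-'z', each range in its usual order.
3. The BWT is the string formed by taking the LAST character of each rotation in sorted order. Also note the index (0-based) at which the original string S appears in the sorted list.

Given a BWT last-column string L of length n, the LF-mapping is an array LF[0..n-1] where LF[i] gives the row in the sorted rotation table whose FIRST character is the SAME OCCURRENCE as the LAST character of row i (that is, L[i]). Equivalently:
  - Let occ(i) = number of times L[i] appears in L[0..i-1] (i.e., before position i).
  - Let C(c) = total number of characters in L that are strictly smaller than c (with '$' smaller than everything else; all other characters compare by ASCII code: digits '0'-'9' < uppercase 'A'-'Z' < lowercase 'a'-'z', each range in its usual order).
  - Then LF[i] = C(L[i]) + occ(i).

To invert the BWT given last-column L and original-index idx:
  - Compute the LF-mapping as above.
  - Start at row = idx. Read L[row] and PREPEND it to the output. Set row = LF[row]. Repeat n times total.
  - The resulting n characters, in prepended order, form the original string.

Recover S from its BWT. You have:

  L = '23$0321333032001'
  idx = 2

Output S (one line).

Answer: 030032113303232$

Derivation:
LF mapping: 7 10 0 1 11 8 5 12 13 14 2 15 9 3 4 6
Walk LF starting at row 2, prepending L[row]:
  step 1: row=2, L[2]='$', prepend. Next row=LF[2]=0
  step 2: row=0, L[0]='2', prepend. Next row=LF[0]=7
  step 3: row=7, L[7]='3', prepend. Next row=LF[7]=12
  step 4: row=12, L[12]='2', prepend. Next row=LF[12]=9
  step 5: row=9, L[9]='3', prepend. Next row=LF[9]=14
  step 6: row=14, L[14]='0', prepend. Next row=LF[14]=4
  step 7: row=4, L[4]='3', prepend. Next row=LF[4]=11
  step 8: row=11, L[11]='3', prepend. Next row=LF[11]=15
  step 9: row=15, L[15]='1', prepend. Next row=LF[15]=6
  step 10: row=6, L[6]='1', prepend. Next row=LF[6]=5
  step 11: row=5, L[5]='2', prepend. Next row=LF[5]=8
  step 12: row=8, L[8]='3', prepend. Next row=LF[8]=13
  step 13: row=13, L[13]='0', prepend. Next row=LF[13]=3
  step 14: row=3, L[3]='0', prepend. Next row=LF[3]=1
  step 15: row=1, L[1]='3', prepend. Next row=LF[1]=10
  step 16: row=10, L[10]='0', prepend. Next row=LF[10]=2
Reversed output: 030032113303232$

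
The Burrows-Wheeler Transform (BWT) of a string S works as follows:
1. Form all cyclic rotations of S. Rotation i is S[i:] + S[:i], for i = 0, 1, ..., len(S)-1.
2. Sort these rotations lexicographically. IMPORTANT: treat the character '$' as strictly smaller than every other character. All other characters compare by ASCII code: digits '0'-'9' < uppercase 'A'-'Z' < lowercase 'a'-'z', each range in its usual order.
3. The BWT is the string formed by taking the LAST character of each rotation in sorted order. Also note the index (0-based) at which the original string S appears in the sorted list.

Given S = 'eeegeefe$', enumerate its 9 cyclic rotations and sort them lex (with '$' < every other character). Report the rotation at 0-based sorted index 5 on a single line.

All 9 rotations (rotation i = S[i:]+S[:i]):
  rot[0] = eeegeefe$
  rot[1] = eegeefe$e
  rot[2] = egeefe$ee
  rot[3] = geefe$eee
  rot[4] = eefe$eeeg
  rot[5] = efe$eeege
  rot[6] = fe$eeegee
  rot[7] = e$eeegeef
  rot[8] = $eeegeefe
Sorted (with $ < everything):
  sorted[0] = $eeegeefe
  sorted[1] = e$eeegeef
  sorted[2] = eeegeefe$
  sorted[3] = eefe$eeeg
  sorted[4] = eegeefe$e
  sorted[5] = efe$eeege
  sorted[6] = egeefe$ee
  sorted[7] = fe$eeegee
  sorted[8] = geefe$eee
sorted[5] = efe$eeege

Answer: efe$eeege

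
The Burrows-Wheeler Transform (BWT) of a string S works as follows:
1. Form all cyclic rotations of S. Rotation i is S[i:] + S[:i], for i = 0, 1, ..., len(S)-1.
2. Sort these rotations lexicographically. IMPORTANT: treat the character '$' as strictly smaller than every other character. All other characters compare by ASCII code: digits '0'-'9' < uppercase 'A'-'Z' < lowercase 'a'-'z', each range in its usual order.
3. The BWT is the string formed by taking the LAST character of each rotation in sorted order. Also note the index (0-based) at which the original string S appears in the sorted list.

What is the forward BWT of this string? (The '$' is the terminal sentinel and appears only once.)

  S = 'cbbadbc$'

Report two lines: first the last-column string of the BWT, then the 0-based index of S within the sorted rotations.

Answer: cbbcdb$a
6

Derivation:
All 8 rotations (rotation i = S[i:]+S[:i]):
  rot[0] = cbbadbc$
  rot[1] = bbadbc$c
  rot[2] = badbc$cb
  rot[3] = adbc$cbb
  rot[4] = dbc$cbba
  rot[5] = bc$cbbad
  rot[6] = c$cbbadb
  rot[7] = $cbbadbc
Sorted (with $ < everything):
  sorted[0] = $cbbadbc  (last char: 'c')
  sorted[1] = adbc$cbb  (last char: 'b')
  sorted[2] = badbc$cb  (last char: 'b')
  sorted[3] = bbadbc$c  (last char: 'c')
  sorted[4] = bc$cbbad  (last char: 'd')
  sorted[5] = c$cbbadb  (last char: 'b')
  sorted[6] = cbbadbc$  (last char: '$')
  sorted[7] = dbc$cbba  (last char: 'a')
Last column: cbbcdb$a
Original string S is at sorted index 6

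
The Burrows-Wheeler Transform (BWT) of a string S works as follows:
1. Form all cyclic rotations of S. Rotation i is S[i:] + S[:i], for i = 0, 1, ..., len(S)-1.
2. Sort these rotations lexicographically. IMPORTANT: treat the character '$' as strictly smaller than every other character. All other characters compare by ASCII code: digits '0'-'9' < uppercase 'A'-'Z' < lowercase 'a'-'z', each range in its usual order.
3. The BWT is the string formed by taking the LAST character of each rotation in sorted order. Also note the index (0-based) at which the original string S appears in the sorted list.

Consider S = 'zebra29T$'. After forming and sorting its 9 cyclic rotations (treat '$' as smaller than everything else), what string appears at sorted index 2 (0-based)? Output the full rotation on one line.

All 9 rotations (rotation i = S[i:]+S[:i]):
  rot[0] = zebra29T$
  rot[1] = ebra29T$z
  rot[2] = bra29T$ze
  rot[3] = ra29T$zeb
  rot[4] = a29T$zebr
  rot[5] = 29T$zebra
  rot[6] = 9T$zebra2
  rot[7] = T$zebra29
  rot[8] = $zebra29T
Sorted (with $ < everything):
  sorted[0] = $zebra29T
  sorted[1] = 29T$zebra
  sorted[2] = 9T$zebra2
  sorted[3] = T$zebra29
  sorted[4] = a29T$zebr
  sorted[5] = bra29T$ze
  sorted[6] = ebra29T$z
  sorted[7] = ra29T$zeb
  sorted[8] = zebra29T$
sorted[2] = 9T$zebra2

Answer: 9T$zebra2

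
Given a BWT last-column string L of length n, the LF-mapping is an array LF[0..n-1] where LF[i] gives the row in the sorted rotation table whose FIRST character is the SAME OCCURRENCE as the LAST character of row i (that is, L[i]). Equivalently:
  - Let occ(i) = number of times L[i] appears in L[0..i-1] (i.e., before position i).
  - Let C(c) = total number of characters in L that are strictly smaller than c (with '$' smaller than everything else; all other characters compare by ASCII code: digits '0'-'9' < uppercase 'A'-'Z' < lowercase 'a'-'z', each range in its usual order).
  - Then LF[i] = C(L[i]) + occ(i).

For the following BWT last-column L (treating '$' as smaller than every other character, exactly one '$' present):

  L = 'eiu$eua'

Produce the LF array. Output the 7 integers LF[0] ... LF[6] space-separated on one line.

Char counts: '$':1, 'a':1, 'e':2, 'i':1, 'u':2
C (first-col start): C('$')=0, C('a')=1, C('e')=2, C('i')=4, C('u')=5
L[0]='e': occ=0, LF[0]=C('e')+0=2+0=2
L[1]='i': occ=0, LF[1]=C('i')+0=4+0=4
L[2]='u': occ=0, LF[2]=C('u')+0=5+0=5
L[3]='$': occ=0, LF[3]=C('$')+0=0+0=0
L[4]='e': occ=1, LF[4]=C('e')+1=2+1=3
L[5]='u': occ=1, LF[5]=C('u')+1=5+1=6
L[6]='a': occ=0, LF[6]=C('a')+0=1+0=1

Answer: 2 4 5 0 3 6 1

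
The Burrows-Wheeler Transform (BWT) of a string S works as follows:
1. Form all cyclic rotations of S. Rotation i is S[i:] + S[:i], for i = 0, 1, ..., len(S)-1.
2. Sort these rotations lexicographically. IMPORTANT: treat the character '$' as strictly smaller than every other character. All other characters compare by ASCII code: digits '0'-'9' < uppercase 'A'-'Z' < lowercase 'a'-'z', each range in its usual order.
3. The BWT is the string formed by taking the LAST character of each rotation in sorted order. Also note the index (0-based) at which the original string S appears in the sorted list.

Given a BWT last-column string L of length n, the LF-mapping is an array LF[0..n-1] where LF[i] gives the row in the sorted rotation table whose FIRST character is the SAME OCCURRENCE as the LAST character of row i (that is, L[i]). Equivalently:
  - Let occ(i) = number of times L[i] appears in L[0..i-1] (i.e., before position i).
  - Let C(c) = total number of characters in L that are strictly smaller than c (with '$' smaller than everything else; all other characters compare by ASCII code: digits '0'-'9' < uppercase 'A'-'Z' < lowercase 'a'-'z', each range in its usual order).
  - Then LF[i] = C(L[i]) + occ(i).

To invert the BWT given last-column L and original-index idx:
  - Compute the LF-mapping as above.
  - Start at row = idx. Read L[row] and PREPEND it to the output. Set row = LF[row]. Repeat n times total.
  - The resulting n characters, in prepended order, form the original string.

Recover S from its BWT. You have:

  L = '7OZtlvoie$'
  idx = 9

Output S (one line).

LF mapping: 1 2 3 8 6 9 7 5 4 0
Walk LF starting at row 9, prepending L[row]:
  step 1: row=9, L[9]='$', prepend. Next row=LF[9]=0
  step 2: row=0, L[0]='7', prepend. Next row=LF[0]=1
  step 3: row=1, L[1]='O', prepend. Next row=LF[1]=2
  step 4: row=2, L[2]='Z', prepend. Next row=LF[2]=3
  step 5: row=3, L[3]='t', prepend. Next row=LF[3]=8
  step 6: row=8, L[8]='e', prepend. Next row=LF[8]=4
  step 7: row=4, L[4]='l', prepend. Next row=LF[4]=6
  step 8: row=6, L[6]='o', prepend. Next row=LF[6]=7
  step 9: row=7, L[7]='i', prepend. Next row=LF[7]=5
  step 10: row=5, L[5]='v', prepend. Next row=LF[5]=9
Reversed output: violetZO7$

Answer: violetZO7$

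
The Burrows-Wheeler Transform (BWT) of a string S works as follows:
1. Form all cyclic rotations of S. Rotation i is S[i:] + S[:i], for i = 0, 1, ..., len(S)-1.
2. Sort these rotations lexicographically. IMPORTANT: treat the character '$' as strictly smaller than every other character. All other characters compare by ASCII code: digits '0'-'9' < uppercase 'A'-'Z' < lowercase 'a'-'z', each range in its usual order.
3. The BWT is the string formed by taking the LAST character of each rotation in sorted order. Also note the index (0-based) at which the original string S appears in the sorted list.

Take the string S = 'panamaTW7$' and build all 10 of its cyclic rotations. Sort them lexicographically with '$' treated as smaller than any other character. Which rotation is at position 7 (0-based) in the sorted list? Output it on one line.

All 10 rotations (rotation i = S[i:]+S[:i]):
  rot[0] = panamaTW7$
  rot[1] = anamaTW7$p
  rot[2] = namaTW7$pa
  rot[3] = amaTW7$pan
  rot[4] = maTW7$pana
  rot[5] = aTW7$panam
  rot[6] = TW7$panama
  rot[7] = W7$panamaT
  rot[8] = 7$panamaTW
  rot[9] = $panamaTW7
Sorted (with $ < everything):
  sorted[0] = $panamaTW7
  sorted[1] = 7$panamaTW
  sorted[2] = TW7$panama
  sorted[3] = W7$panamaT
  sorted[4] = aTW7$panam
  sorted[5] = amaTW7$pan
  sorted[6] = anamaTW7$p
  sorted[7] = maTW7$pana
  sorted[8] = namaTW7$pa
  sorted[9] = panamaTW7$
sorted[7] = maTW7$pana

Answer: maTW7$pana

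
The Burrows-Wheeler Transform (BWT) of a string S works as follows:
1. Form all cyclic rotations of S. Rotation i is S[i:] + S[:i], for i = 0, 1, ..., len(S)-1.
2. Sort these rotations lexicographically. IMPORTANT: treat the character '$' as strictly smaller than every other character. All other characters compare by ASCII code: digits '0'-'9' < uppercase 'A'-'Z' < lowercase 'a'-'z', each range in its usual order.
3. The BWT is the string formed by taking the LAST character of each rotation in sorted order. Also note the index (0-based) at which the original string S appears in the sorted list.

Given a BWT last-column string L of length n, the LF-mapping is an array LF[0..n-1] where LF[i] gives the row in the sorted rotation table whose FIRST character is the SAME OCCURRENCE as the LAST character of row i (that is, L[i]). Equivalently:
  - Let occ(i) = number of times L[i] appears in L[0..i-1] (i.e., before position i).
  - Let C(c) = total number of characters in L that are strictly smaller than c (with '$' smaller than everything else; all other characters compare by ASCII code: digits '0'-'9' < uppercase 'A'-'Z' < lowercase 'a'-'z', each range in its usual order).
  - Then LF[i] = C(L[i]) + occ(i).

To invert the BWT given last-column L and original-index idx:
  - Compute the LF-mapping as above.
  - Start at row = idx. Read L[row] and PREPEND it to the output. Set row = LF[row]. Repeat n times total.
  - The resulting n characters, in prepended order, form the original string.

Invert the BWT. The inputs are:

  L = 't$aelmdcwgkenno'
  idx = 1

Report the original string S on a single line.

Answer: acknowledgment$

Derivation:
LF mapping: 13 0 1 4 8 9 3 2 14 6 7 5 10 11 12
Walk LF starting at row 1, prepending L[row]:
  step 1: row=1, L[1]='$', prepend. Next row=LF[1]=0
  step 2: row=0, L[0]='t', prepend. Next row=LF[0]=13
  step 3: row=13, L[13]='n', prepend. Next row=LF[13]=11
  step 4: row=11, L[11]='e', prepend. Next row=LF[11]=5
  step 5: row=5, L[5]='m', prepend. Next row=LF[5]=9
  step 6: row=9, L[9]='g', prepend. Next row=LF[9]=6
  step 7: row=6, L[6]='d', prepend. Next row=LF[6]=3
  step 8: row=3, L[3]='e', prepend. Next row=LF[3]=4
  step 9: row=4, L[4]='l', prepend. Next row=LF[4]=8
  step 10: row=8, L[8]='w', prepend. Next row=LF[8]=14
  step 11: row=14, L[14]='o', prepend. Next row=LF[14]=12
  step 12: row=12, L[12]='n', prepend. Next row=LF[12]=10
  step 13: row=10, L[10]='k', prepend. Next row=LF[10]=7
  step 14: row=7, L[7]='c', prepend. Next row=LF[7]=2
  step 15: row=2, L[2]='a', prepend. Next row=LF[2]=1
Reversed output: acknowledgment$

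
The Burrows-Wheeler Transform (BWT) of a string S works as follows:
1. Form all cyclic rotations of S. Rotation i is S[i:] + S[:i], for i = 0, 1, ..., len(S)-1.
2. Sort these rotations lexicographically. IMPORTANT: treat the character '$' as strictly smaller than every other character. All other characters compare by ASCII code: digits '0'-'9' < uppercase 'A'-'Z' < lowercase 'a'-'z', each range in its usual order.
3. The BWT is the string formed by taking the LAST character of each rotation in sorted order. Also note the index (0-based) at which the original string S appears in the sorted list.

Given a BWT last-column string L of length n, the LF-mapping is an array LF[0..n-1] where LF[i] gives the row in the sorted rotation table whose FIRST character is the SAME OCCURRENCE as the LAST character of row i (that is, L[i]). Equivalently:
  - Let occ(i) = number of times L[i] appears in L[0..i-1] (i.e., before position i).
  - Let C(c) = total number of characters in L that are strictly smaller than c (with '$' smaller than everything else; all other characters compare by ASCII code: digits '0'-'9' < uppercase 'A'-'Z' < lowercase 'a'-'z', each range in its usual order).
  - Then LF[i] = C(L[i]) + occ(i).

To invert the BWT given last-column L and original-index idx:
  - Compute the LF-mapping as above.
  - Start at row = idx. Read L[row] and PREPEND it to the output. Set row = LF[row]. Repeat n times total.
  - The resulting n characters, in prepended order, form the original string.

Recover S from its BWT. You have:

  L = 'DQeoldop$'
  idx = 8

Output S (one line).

LF mapping: 1 2 4 6 5 3 7 8 0
Walk LF starting at row 8, prepending L[row]:
  step 1: row=8, L[8]='$', prepend. Next row=LF[8]=0
  step 2: row=0, L[0]='D', prepend. Next row=LF[0]=1
  step 3: row=1, L[1]='Q', prepend. Next row=LF[1]=2
  step 4: row=2, L[2]='e', prepend. Next row=LF[2]=4
  step 5: row=4, L[4]='l', prepend. Next row=LF[4]=5
  step 6: row=5, L[5]='d', prepend. Next row=LF[5]=3
  step 7: row=3, L[3]='o', prepend. Next row=LF[3]=6
  step 8: row=6, L[6]='o', prepend. Next row=LF[6]=7
  step 9: row=7, L[7]='p', prepend. Next row=LF[7]=8
Reversed output: poodleQD$

Answer: poodleQD$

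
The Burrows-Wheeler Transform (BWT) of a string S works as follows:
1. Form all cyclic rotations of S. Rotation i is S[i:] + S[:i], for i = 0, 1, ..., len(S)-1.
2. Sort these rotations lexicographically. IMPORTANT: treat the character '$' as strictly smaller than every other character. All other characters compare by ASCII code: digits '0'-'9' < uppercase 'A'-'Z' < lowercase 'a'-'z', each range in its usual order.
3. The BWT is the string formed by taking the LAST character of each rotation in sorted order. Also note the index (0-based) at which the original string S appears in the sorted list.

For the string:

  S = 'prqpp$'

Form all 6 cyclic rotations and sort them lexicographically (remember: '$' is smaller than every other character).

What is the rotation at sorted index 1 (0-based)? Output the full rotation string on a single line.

All 6 rotations (rotation i = S[i:]+S[:i]):
  rot[0] = prqpp$
  rot[1] = rqpp$p
  rot[2] = qpp$pr
  rot[3] = pp$prq
  rot[4] = p$prqp
  rot[5] = $prqpp
Sorted (with $ < everything):
  sorted[0] = $prqpp
  sorted[1] = p$prqp
  sorted[2] = pp$prq
  sorted[3] = prqpp$
  sorted[4] = qpp$pr
  sorted[5] = rqpp$p
sorted[1] = p$prqp

Answer: p$prqp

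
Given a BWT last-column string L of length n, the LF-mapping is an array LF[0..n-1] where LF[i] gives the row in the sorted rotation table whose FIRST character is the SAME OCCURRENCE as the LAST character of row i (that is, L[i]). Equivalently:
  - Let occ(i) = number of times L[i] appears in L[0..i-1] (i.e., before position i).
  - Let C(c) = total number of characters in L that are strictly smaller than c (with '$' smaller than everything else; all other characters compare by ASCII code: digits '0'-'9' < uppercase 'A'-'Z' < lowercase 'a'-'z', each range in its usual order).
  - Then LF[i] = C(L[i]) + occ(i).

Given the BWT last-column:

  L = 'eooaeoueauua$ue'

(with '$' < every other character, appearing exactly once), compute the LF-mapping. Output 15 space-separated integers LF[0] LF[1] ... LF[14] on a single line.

Char counts: '$':1, 'a':3, 'e':4, 'o':3, 'u':4
C (first-col start): C('$')=0, C('a')=1, C('e')=4, C('o')=8, C('u')=11
L[0]='e': occ=0, LF[0]=C('e')+0=4+0=4
L[1]='o': occ=0, LF[1]=C('o')+0=8+0=8
L[2]='o': occ=1, LF[2]=C('o')+1=8+1=9
L[3]='a': occ=0, LF[3]=C('a')+0=1+0=1
L[4]='e': occ=1, LF[4]=C('e')+1=4+1=5
L[5]='o': occ=2, LF[5]=C('o')+2=8+2=10
L[6]='u': occ=0, LF[6]=C('u')+0=11+0=11
L[7]='e': occ=2, LF[7]=C('e')+2=4+2=6
L[8]='a': occ=1, LF[8]=C('a')+1=1+1=2
L[9]='u': occ=1, LF[9]=C('u')+1=11+1=12
L[10]='u': occ=2, LF[10]=C('u')+2=11+2=13
L[11]='a': occ=2, LF[11]=C('a')+2=1+2=3
L[12]='$': occ=0, LF[12]=C('$')+0=0+0=0
L[13]='u': occ=3, LF[13]=C('u')+3=11+3=14
L[14]='e': occ=3, LF[14]=C('e')+3=4+3=7

Answer: 4 8 9 1 5 10 11 6 2 12 13 3 0 14 7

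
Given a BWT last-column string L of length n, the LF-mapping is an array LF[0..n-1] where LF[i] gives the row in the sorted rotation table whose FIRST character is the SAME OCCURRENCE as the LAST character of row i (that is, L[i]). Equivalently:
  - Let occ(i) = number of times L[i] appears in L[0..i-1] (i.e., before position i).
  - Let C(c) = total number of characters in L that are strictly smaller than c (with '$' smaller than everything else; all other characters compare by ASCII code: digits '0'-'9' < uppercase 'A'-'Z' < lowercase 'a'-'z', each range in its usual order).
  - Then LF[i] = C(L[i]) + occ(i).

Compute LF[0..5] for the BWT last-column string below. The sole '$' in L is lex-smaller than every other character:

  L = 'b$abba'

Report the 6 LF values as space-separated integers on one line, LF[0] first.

Char counts: '$':1, 'a':2, 'b':3
C (first-col start): C('$')=0, C('a')=1, C('b')=3
L[0]='b': occ=0, LF[0]=C('b')+0=3+0=3
L[1]='$': occ=0, LF[1]=C('$')+0=0+0=0
L[2]='a': occ=0, LF[2]=C('a')+0=1+0=1
L[3]='b': occ=1, LF[3]=C('b')+1=3+1=4
L[4]='b': occ=2, LF[4]=C('b')+2=3+2=5
L[5]='a': occ=1, LF[5]=C('a')+1=1+1=2

Answer: 3 0 1 4 5 2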